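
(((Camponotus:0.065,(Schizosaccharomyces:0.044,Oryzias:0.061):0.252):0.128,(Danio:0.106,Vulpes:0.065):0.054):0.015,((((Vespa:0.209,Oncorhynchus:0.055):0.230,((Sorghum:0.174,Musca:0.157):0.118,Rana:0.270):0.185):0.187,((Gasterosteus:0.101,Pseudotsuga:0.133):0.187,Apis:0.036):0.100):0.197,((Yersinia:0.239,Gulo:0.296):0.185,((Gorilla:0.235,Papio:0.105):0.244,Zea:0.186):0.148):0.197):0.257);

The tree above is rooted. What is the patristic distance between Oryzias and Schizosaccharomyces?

0.105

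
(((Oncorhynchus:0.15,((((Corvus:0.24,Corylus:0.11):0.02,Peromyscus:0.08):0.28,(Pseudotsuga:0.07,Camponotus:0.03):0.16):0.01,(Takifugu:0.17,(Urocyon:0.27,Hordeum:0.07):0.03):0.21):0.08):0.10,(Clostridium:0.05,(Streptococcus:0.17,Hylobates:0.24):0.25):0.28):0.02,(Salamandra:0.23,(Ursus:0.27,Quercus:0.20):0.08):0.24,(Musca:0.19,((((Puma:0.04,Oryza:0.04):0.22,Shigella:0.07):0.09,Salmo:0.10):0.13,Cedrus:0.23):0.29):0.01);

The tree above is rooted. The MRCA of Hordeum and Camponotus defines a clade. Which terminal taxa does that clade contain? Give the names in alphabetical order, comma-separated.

Tracing Hordeum: it sits inside (Urocyon,Hordeum).
Tracing Camponotus: it sits inside (Pseudotsuga,Camponotus).
The smallest clade enclosing both is ((((Corvus,Corylus),Peromyscus),(Pseudotsuga,Camponotus)),(Takifugu,(Urocyon,Hordeum))); the answer is its 8 terminal taxa in alphabetical order.

Camponotus, Corvus, Corylus, Hordeum, Peromyscus, Pseudotsuga, Takifugu, Urocyon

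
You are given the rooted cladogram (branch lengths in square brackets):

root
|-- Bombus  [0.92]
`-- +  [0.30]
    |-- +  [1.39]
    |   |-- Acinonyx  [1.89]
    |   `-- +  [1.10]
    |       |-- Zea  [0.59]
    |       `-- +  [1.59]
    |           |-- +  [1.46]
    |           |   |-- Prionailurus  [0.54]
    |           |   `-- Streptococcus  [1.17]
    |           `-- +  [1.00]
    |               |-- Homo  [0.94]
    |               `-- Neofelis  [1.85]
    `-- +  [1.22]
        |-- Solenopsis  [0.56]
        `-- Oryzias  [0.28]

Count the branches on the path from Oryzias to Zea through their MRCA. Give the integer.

The MRCA of Oryzias and Zea is the node subtending ((Acinonyx,(Zea,((Prionailurus,Streptococcus),(Homo,Neofelis)))),(Solenopsis,Oryzias)).
From Oryzias up to that node: 2 branches. From Zea up to the same node: 3 branches. Total: 2 + 3 = 5.

5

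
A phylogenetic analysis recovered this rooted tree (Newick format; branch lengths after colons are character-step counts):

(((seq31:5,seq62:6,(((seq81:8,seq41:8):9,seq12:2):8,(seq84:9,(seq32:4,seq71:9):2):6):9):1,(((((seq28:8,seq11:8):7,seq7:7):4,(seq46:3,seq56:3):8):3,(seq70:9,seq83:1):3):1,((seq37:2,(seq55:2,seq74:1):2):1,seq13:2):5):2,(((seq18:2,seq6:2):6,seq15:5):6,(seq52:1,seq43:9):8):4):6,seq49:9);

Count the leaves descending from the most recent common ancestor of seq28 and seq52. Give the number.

24

The MRCA of seq28 and seq52 is the node subtending ((seq31,seq62,(((seq81,seq41),seq12),(seq84,(seq32,seq71)))),(((((seq28,seq11),seq7),(seq46,seq56)),(seq70,seq83)),((seq37,(seq55,seq74)),seq13)),(((seq18,seq6),seq15),(seq52,seq43))).
That clade contains 24 terminal taxa: seq11, seq12, seq13, seq15, seq18, seq28, seq31, seq32, seq37, seq41, seq43, seq46, seq52, seq55, seq56, seq6, seq62, seq7, seq70, seq71, seq74, seq81, seq83, seq84.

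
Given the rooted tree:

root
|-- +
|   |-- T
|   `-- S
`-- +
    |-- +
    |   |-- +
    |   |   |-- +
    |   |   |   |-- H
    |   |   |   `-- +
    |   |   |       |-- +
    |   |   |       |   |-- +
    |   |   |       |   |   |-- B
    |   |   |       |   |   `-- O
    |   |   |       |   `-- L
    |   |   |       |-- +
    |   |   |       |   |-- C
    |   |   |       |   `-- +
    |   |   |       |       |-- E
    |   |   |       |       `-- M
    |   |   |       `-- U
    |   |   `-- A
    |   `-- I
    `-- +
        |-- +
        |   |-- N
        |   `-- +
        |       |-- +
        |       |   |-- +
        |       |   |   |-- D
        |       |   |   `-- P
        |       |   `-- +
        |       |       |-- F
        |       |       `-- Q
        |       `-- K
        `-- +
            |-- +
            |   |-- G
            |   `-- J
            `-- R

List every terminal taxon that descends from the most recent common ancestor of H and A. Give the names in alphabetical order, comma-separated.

A, B, C, E, H, L, M, O, U

Tracing H: it sits inside (H,(((B,O),L),(C,(E,M)),U)).
Tracing A: it sits inside ((H,(((B,O),L),(C,(E,M)),U)),A).
The smallest clade enclosing both is ((H,(((B,O),L),(C,(E,M)),U)),A); the answer is its 9 terminal taxa in alphabetical order.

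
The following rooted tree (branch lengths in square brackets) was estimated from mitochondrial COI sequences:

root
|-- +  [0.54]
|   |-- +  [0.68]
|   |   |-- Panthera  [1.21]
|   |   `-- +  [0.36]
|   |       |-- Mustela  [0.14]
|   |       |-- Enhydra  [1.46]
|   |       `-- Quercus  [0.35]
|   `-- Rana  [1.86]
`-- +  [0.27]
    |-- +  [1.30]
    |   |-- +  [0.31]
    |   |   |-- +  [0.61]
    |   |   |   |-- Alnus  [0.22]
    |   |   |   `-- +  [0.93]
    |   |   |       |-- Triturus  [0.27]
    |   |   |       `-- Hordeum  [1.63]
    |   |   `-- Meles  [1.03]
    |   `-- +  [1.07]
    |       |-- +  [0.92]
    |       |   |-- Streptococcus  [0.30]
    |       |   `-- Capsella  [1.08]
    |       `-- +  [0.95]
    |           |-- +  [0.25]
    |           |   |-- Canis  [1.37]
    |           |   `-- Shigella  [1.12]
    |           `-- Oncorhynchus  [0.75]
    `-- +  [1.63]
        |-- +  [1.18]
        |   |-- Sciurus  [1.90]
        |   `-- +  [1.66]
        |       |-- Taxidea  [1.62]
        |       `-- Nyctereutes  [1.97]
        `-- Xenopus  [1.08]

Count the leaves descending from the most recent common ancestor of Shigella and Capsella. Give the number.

The MRCA of Shigella and Capsella is the node subtending ((Streptococcus,Capsella),((Canis,Shigella),Oncorhynchus)).
That clade contains 5 terminal taxa: Canis, Capsella, Oncorhynchus, Shigella, Streptococcus.

5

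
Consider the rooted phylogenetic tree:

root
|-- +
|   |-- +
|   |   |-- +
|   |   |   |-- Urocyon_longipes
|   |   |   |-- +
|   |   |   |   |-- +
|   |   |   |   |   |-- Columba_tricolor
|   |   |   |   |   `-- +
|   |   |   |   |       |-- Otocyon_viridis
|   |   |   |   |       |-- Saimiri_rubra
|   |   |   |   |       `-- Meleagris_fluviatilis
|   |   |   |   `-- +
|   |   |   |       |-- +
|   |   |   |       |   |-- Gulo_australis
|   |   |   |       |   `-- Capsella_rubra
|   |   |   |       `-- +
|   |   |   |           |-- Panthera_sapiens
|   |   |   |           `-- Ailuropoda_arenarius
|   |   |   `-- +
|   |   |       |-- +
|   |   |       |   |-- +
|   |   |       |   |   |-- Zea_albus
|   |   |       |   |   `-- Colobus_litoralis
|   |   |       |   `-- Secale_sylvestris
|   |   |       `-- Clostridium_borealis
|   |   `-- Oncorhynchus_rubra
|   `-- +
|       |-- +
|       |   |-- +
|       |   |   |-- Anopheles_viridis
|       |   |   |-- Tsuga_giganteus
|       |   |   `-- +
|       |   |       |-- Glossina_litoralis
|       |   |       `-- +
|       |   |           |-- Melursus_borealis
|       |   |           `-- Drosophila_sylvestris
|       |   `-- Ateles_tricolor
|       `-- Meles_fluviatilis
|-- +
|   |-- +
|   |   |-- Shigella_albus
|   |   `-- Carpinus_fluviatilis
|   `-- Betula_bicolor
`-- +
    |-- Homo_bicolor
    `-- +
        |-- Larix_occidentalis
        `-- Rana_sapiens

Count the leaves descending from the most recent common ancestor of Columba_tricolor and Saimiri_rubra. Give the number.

4

The MRCA of Columba_tricolor and Saimiri_rubra is the node subtending (Columba_tricolor,(Otocyon_viridis,Saimiri_rubra,Meleagris_fluviatilis)).
That clade contains 4 terminal taxa: Columba_tricolor, Meleagris_fluviatilis, Otocyon_viridis, Saimiri_rubra.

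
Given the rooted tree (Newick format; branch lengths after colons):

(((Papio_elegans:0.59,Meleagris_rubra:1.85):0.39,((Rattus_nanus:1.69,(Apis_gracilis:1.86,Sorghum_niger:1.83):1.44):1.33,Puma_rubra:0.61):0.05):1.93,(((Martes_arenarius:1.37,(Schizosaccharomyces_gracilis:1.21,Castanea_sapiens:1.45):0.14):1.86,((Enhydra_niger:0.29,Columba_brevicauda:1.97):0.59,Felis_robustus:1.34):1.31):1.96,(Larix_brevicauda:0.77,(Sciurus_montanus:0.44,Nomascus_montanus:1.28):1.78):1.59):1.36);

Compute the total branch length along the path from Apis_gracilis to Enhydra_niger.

The path runs Apis_gracilis → … → MRCA → … → Enhydra_niger; the MRCA is the root of the tree.
Branch lengths along that path: 1.86 + 1.44 + 1.33 + 0.05 + 1.93 + 1.36 + 1.96 + 1.31 + 0.59 + 0.29 = 12.12.

12.12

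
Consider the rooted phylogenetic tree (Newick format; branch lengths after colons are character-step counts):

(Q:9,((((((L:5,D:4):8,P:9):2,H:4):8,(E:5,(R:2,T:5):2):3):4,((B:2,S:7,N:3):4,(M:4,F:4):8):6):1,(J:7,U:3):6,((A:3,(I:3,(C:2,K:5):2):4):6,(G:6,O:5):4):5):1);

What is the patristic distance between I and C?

7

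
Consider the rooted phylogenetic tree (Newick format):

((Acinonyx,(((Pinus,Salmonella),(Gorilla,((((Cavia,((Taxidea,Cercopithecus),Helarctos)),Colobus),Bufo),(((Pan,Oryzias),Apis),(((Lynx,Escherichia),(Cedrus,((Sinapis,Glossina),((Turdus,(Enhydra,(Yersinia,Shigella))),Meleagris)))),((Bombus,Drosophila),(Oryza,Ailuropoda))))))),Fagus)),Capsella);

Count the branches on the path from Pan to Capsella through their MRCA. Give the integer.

The MRCA of Pan and Capsella is the root of the tree.
From Pan up to that node: 9 branches. From Capsella up to the same node: 1 branch. Total: 9 + 1 = 10.

10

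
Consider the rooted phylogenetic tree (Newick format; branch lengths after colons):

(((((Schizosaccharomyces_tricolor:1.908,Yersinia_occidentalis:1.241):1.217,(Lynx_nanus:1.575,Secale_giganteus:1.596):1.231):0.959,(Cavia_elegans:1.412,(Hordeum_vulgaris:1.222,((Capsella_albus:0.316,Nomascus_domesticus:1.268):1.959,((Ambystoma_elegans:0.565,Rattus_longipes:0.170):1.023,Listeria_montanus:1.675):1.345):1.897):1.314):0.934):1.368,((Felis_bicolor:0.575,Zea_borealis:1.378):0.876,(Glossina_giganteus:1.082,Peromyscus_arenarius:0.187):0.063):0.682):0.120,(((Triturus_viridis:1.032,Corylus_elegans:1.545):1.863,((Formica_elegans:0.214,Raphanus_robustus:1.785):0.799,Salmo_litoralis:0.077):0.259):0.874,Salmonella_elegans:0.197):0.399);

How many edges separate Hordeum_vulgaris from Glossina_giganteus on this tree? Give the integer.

7

The MRCA of Hordeum_vulgaris and Glossina_giganteus is the node subtending ((((Schizosaccharomyces_tricolor,Yersinia_occidentalis),(Lynx_nanus,Secale_giganteus)),(Cavia_elegans,(Hordeum_vulgaris,((Capsella_albus,Nomascus_domesticus),((Ambystoma_elegans,Rattus_longipes),Listeria_montanus))))),((Felis_bicolor,Zea_borealis),(Glossina_giganteus,Peromyscus_arenarius))).
From Hordeum_vulgaris up to that node: 4 branches. From Glossina_giganteus up to the same node: 3 branches. Total: 4 + 3 = 7.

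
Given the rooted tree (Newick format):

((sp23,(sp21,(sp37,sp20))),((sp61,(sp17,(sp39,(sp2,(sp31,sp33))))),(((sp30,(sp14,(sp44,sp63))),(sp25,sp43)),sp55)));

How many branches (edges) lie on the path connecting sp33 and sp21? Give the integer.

10

The MRCA of sp33 and sp21 is the root of the tree.
From sp33 up to that node: 7 branches. From sp21 up to the same node: 3 branches. Total: 7 + 3 = 10.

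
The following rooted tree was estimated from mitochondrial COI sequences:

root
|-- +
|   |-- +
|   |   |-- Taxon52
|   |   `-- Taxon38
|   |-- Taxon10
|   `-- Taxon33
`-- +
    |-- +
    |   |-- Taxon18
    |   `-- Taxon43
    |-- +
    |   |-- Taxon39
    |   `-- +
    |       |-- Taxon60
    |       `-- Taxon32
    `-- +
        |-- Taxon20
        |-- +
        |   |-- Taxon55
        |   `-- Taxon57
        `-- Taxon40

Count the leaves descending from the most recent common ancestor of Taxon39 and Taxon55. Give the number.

9

The MRCA of Taxon39 and Taxon55 is the node subtending ((Taxon18,Taxon43),(Taxon39,(Taxon60,Taxon32)),(Taxon20,(Taxon55,Taxon57),Taxon40)).
That clade contains 9 terminal taxa: Taxon18, Taxon20, Taxon32, Taxon39, Taxon40, Taxon43, Taxon55, Taxon57, Taxon60.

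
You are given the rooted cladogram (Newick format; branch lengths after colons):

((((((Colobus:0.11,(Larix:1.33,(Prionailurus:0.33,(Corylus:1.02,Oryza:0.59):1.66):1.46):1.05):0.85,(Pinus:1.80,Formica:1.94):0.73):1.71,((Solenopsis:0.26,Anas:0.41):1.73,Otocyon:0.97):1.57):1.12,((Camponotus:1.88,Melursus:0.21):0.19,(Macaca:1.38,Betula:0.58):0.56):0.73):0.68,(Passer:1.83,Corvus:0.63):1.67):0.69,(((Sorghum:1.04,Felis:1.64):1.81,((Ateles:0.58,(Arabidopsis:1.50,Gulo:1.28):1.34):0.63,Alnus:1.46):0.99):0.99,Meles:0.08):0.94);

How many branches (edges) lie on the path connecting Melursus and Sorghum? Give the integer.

9

The MRCA of Melursus and Sorghum is the root of the tree.
From Melursus up to that node: 5 branches. From Sorghum up to the same node: 4 branches. Total: 5 + 4 = 9.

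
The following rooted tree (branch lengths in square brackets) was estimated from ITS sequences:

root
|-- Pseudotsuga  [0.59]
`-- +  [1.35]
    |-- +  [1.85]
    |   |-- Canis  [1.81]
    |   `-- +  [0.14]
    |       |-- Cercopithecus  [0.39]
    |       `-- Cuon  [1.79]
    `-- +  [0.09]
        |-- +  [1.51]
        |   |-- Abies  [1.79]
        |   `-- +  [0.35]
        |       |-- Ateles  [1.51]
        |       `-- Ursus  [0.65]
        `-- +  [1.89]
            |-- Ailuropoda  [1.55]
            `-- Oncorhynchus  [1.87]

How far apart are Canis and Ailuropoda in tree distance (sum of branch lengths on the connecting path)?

7.19

The path runs Canis → … → MRCA → … → Ailuropoda; the MRCA is the node subtending ((Canis,(Cercopithecus,Cuon)),((Abies,(Ateles,Ursus)),(Ailuropoda,Oncorhynchus))).
Branch lengths along that path: 1.81 + 1.85 + 0.09 + 1.89 + 1.55 = 7.19.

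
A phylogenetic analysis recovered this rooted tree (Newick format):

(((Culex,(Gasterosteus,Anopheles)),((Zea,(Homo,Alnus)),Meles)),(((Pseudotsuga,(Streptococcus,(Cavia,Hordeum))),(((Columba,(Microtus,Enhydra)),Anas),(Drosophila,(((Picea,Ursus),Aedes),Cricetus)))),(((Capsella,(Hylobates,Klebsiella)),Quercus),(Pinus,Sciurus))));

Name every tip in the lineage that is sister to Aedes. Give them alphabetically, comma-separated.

Aedes attaches to the tree at the node subtending ((Picea,Ursus),Aedes).
The other lineage descending from that same node — the sister group — is (Picea,Ursus); its 2 tips in alphabetical order are the answer.

Picea, Ursus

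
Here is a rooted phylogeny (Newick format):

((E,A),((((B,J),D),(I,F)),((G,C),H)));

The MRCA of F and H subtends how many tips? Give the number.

The MRCA of F and H is the node subtending ((((B,J),D),(I,F)),((G,C),H)).
That clade contains 8 terminal taxa: B, C, D, F, G, H, I, J.

8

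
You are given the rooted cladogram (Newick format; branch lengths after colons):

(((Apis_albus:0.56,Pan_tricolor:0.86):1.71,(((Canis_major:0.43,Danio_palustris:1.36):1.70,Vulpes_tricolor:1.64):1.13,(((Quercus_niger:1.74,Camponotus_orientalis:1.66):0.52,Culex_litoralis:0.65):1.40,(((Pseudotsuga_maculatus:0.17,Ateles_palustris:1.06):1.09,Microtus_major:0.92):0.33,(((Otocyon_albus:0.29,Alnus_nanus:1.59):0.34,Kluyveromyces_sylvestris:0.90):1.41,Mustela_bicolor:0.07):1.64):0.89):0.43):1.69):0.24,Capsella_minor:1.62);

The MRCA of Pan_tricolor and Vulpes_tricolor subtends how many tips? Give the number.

The MRCA of Pan_tricolor and Vulpes_tricolor is the node subtending ((Apis_albus,Pan_tricolor),(((Canis_major,Danio_palustris),Vulpes_tricolor),(((Quercus_niger,Camponotus_orientalis),Culex_litoralis),(((Pseudotsuga_maculatus,Ateles_palustris),Microtus_major),(((Otocyon_albus,Alnus_nanus),Kluyveromyces_sylvestris),Mustela_bicolor))))).
That clade contains 15 terminal taxa: Alnus_nanus, Apis_albus, Ateles_palustris, Camponotus_orientalis, Canis_major, Culex_litoralis, Danio_palustris, Kluyveromyces_sylvestris, Microtus_major, Mustela_bicolor, Otocyon_albus, Pan_tricolor, Pseudotsuga_maculatus, Quercus_niger, Vulpes_tricolor.

15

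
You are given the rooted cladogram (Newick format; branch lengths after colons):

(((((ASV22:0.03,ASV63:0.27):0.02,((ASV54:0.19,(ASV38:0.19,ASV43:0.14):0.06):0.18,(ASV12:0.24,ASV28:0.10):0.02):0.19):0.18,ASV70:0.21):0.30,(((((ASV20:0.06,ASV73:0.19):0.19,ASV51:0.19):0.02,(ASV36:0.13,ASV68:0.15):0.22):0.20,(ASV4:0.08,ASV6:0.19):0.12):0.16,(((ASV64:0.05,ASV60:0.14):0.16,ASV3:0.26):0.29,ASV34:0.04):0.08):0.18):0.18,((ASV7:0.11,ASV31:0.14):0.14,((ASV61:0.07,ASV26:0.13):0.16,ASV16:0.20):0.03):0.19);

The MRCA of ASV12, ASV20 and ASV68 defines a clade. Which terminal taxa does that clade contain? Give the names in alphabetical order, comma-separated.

Tracing ASV12: it sits inside (ASV12,ASV28).
Tracing ASV20: it sits inside (ASV20,ASV73).
Tracing ASV68: it sits inside (ASV36,ASV68).
The smallest clade enclosing all 3 is ((((ASV22,ASV63),((ASV54,(ASV38,ASV43)),(ASV12,ASV28))),ASV70),(((((ASV20,ASV73),ASV51),(ASV36,ASV68)),(ASV4,ASV6)),(((ASV64,ASV60),ASV3),ASV34))); the answer is its 19 terminal taxa in alphabetical order.

ASV12, ASV20, ASV22, ASV28, ASV3, ASV34, ASV36, ASV38, ASV4, ASV43, ASV51, ASV54, ASV6, ASV60, ASV63, ASV64, ASV68, ASV70, ASV73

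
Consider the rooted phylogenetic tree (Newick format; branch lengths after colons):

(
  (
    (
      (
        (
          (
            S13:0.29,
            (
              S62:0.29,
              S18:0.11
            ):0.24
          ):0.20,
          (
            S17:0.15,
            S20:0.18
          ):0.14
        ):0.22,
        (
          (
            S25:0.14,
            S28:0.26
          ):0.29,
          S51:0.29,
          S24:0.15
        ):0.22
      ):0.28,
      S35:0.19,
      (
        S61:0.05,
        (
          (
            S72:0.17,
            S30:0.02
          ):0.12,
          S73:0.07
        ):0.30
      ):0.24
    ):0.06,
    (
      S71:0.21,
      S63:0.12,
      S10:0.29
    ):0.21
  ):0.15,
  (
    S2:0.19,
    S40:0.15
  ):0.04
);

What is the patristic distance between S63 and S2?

0.71

The path runs S63 → … → MRCA → … → S2; the MRCA is the root of the tree.
Branch lengths along that path: 0.12 + 0.21 + 0.15 + 0.04 + 0.19 = 0.71.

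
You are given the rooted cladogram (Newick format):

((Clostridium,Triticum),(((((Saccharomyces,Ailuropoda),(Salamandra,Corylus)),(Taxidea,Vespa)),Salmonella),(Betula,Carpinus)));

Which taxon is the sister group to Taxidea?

Taxidea attaches to the tree at the node subtending (Taxidea,Vespa).
The other lineage descending from that same node — the sister group — is the single tip Vespa.

Vespa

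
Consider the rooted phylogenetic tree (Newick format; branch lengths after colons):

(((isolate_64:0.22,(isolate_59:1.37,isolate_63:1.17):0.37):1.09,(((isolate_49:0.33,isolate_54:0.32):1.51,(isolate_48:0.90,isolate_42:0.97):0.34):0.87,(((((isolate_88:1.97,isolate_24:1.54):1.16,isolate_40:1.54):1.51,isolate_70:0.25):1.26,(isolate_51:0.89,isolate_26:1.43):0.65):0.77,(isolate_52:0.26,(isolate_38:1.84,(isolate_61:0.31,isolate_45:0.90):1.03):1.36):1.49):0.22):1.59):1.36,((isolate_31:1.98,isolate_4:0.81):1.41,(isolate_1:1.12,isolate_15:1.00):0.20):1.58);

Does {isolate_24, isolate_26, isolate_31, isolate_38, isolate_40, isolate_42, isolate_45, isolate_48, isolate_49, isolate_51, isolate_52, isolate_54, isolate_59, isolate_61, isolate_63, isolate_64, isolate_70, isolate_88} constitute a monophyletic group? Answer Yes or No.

No

The MRCA of the listed taxa is the root, so the smallest clade containing them is the whole tree.
That clade also contains isolate_1, isolate_15, isolate_4, which are not in the proposed group, so the group is not monophyletic.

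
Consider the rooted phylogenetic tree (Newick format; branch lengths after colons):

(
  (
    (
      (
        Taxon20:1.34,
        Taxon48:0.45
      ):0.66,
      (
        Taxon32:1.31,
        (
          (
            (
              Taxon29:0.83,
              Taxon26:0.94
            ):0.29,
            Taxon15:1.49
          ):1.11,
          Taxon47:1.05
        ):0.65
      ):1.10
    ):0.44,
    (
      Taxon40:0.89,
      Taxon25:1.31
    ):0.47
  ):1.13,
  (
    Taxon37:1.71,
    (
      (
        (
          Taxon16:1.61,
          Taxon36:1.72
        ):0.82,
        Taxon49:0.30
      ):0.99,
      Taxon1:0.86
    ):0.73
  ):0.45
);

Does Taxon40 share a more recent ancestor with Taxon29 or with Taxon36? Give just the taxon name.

Taxon29

The MRCA of Taxon40 and Taxon29 subtends (((Taxon20,Taxon48),(Taxon32,(((Taxon29,Taxon26),Taxon15),Taxon47))),(Taxon40,Taxon25)) (9 taxa).
The MRCA of Taxon40 and Taxon36 is the root, subtending the entire tree (14 taxa).
The first is nested inside the second, so Taxon40 shares a more recent common ancestor with Taxon29.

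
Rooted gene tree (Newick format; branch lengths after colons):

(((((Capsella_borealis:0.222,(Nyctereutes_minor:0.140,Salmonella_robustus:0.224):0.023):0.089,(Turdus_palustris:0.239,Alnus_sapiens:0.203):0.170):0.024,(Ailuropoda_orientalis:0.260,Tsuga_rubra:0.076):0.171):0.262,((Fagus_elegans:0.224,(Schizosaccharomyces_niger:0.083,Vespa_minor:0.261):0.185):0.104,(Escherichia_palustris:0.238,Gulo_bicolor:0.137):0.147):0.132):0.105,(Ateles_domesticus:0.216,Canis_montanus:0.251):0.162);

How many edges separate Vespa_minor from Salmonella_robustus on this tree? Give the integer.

The MRCA of Vespa_minor and Salmonella_robustus is the node subtending ((((Capsella_borealis,(Nyctereutes_minor,Salmonella_robustus)),(Turdus_palustris,Alnus_sapiens)),(Ailuropoda_orientalis,Tsuga_rubra)),((Fagus_elegans,(Schizosaccharomyces_niger,Vespa_minor)),(Escherichia_palustris,Gulo_bicolor))).
From Vespa_minor up to that node: 4 branches. From Salmonella_robustus up to the same node: 5 branches. Total: 4 + 5 = 9.

9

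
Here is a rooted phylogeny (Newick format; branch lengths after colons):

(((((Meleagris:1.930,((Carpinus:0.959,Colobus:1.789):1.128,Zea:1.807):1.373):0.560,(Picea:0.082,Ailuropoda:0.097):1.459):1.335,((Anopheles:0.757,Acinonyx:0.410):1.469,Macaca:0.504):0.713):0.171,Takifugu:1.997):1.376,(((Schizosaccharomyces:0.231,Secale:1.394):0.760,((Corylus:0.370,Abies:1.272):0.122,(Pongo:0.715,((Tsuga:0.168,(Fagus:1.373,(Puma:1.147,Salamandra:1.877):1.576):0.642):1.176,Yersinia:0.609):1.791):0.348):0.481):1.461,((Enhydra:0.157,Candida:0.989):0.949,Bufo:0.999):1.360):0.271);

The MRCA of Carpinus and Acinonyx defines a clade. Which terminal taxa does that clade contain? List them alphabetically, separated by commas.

Acinonyx, Ailuropoda, Anopheles, Carpinus, Colobus, Macaca, Meleagris, Picea, Zea

Tracing Carpinus: it sits inside (Carpinus,Colobus).
Tracing Acinonyx: it sits inside (Anopheles,Acinonyx).
The smallest clade enclosing both is (((Meleagris,((Carpinus,Colobus),Zea)),(Picea,Ailuropoda)),((Anopheles,Acinonyx),Macaca)); the answer is its 9 terminal taxa in alphabetical order.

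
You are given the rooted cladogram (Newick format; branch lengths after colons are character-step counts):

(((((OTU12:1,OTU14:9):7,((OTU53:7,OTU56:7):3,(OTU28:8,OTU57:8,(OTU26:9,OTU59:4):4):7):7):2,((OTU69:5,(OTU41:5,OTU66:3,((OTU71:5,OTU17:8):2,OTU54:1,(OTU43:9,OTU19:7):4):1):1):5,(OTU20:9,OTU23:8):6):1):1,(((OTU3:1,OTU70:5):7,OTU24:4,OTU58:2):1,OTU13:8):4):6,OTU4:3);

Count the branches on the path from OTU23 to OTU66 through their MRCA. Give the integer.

The MRCA of OTU23 and OTU66 is the node subtending ((OTU69,(OTU41,OTU66,((OTU71,OTU17),OTU54,(OTU43,OTU19)))),(OTU20,OTU23)).
From OTU23 up to that node: 2 branches. From OTU66 up to the same node: 3 branches. Total: 2 + 3 = 5.

5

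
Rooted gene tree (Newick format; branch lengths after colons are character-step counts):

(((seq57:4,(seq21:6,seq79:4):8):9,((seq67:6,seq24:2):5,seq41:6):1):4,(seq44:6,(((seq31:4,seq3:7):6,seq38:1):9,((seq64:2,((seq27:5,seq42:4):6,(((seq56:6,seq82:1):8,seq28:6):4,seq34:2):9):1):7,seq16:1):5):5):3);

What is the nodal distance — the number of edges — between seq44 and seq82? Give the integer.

9

The MRCA of seq44 and seq82 is the node subtending (seq44,(((seq31,seq3),seq38),((seq64,((seq27,seq42),(((seq56,seq82),seq28),seq34))),seq16))).
From seq44 up to that node: 1 branch. From seq82 up to the same node: 8 branches. Total: 1 + 8 = 9.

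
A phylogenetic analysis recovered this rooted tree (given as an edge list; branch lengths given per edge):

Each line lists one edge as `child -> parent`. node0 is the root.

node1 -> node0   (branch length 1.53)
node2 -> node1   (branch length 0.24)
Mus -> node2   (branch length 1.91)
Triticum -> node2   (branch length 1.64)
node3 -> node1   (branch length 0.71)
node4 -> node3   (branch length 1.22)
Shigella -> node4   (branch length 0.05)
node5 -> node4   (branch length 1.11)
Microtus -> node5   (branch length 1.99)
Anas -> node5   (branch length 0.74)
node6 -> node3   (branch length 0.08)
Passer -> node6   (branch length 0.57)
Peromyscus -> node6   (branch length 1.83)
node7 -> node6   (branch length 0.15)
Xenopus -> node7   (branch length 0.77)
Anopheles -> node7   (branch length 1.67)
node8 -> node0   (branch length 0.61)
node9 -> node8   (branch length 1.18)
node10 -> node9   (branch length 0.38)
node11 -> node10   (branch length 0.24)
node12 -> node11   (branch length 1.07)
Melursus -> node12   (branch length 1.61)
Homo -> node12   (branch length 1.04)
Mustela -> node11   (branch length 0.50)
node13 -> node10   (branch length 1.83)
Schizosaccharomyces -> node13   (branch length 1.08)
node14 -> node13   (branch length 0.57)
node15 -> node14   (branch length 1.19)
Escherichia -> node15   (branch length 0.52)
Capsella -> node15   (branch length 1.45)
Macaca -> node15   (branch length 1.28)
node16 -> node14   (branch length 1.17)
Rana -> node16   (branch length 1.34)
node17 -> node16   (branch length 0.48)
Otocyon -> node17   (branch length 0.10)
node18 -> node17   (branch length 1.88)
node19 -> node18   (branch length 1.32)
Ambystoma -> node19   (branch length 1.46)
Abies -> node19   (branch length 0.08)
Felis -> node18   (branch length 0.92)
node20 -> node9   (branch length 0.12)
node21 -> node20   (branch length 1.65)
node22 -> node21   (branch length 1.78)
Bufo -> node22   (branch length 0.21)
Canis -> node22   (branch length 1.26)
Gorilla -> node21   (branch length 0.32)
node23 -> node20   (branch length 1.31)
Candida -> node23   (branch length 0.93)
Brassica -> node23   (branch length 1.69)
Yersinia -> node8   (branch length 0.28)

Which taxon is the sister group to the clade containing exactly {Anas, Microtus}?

The clade containing exactly {Anas, Microtus} attaches to the tree at the node subtending (Shigella,(Microtus,Anas)).
The other lineage descending from that same node — the sister group — is the single tip Shigella.

Shigella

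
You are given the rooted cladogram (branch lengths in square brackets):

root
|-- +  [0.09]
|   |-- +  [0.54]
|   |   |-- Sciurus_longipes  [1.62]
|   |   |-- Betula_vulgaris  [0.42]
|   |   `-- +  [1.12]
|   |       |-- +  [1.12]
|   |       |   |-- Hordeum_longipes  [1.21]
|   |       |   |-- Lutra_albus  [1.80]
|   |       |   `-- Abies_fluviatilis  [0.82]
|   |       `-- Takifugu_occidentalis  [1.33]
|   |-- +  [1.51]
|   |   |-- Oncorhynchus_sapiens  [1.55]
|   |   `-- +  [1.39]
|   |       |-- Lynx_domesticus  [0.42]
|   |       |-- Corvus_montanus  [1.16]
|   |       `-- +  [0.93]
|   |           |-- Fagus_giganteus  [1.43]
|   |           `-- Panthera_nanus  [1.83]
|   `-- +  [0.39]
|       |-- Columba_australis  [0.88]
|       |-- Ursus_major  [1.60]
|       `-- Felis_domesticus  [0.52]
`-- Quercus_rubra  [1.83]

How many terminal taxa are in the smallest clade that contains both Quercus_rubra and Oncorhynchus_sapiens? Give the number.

15

The MRCA of Quercus_rubra and Oncorhynchus_sapiens is the root, so the clade is the entire tree.
That clade contains 15 terminal taxa: Abies_fluviatilis, Betula_vulgaris, Columba_australis, Corvus_montanus, Fagus_giganteus, Felis_domesticus, Hordeum_longipes, Lutra_albus, Lynx_domesticus, Oncorhynchus_sapiens, Panthera_nanus, Quercus_rubra, Sciurus_longipes, Takifugu_occidentalis, Ursus_major.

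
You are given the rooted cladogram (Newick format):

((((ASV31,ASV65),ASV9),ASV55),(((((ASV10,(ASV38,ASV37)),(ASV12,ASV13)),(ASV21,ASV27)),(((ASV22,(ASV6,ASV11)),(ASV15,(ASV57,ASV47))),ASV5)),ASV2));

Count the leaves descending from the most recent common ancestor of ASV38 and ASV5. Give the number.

The MRCA of ASV38 and ASV5 is the node subtending ((((ASV10,(ASV38,ASV37)),(ASV12,ASV13)),(ASV21,ASV27)),(((ASV22,(ASV6,ASV11)),(ASV15,(ASV57,ASV47))),ASV5)).
That clade contains 14 terminal taxa: ASV10, ASV11, ASV12, ASV13, ASV15, ASV21, ASV22, ASV27, ASV37, ASV38, ASV47, ASV5, ASV57, ASV6.

14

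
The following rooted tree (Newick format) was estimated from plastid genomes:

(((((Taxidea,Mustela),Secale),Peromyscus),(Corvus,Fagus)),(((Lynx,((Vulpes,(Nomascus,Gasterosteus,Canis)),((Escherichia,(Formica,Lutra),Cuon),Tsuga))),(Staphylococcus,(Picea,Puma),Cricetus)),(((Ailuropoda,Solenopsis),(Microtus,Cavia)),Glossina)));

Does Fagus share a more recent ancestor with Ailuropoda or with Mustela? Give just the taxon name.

Mustela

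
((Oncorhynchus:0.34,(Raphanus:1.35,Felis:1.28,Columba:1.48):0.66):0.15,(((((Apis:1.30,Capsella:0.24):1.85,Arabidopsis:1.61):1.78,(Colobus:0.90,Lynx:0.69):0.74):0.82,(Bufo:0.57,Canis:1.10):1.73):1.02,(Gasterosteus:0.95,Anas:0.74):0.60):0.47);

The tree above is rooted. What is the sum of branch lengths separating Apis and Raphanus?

9.40

The path runs Apis → … → MRCA → … → Raphanus; the MRCA is the root of the tree.
Branch lengths along that path: 1.30 + 1.85 + 1.78 + 0.82 + 1.02 + 0.47 + 0.15 + 0.66 + 1.35 = 9.40.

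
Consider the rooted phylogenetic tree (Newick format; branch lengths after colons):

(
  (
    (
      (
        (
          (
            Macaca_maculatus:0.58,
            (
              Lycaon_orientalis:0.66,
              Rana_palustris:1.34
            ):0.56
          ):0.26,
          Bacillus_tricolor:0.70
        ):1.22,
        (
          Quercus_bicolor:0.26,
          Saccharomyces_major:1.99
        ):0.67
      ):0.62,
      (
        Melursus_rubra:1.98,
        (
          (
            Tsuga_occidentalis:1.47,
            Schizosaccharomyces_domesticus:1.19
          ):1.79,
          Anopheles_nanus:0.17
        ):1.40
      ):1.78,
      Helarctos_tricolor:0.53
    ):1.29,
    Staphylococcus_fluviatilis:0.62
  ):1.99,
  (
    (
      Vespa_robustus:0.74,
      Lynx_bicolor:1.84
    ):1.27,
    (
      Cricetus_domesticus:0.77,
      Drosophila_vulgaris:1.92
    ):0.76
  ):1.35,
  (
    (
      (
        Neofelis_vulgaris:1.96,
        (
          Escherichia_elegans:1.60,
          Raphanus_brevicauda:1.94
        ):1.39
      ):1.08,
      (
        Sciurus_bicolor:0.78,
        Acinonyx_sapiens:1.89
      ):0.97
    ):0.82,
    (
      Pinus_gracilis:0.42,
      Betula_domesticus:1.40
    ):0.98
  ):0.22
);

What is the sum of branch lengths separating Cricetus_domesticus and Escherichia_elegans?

7.99

The path runs Cricetus_domesticus → … → MRCA → … → Escherichia_elegans; the MRCA is the root of the tree.
Branch lengths along that path: 0.77 + 0.76 + 1.35 + 0.22 + 0.82 + 1.08 + 1.39 + 1.60 = 7.99.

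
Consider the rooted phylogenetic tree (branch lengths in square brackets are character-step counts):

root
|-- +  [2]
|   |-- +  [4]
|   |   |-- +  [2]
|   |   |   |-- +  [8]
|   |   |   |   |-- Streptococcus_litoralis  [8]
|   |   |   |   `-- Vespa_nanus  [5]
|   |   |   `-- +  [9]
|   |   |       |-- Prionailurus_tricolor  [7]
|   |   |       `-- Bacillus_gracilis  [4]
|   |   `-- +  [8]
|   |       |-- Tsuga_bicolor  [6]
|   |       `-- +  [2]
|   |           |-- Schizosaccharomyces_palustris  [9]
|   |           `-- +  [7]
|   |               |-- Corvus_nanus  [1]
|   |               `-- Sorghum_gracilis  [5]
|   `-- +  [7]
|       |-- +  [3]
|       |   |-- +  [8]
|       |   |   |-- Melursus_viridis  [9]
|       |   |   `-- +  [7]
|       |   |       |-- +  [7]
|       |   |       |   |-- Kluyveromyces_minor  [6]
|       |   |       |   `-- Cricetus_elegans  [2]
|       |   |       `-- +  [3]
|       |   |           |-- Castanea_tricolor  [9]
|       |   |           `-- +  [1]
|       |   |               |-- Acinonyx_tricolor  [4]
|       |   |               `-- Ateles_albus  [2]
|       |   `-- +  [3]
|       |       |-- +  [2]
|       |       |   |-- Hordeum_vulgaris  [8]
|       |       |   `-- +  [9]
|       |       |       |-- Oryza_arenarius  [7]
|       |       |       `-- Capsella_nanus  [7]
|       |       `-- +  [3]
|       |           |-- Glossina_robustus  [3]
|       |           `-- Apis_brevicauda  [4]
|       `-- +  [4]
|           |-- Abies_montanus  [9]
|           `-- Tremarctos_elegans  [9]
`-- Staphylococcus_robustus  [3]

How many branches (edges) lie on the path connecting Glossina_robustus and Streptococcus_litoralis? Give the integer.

The MRCA of Glossina_robustus and Streptococcus_litoralis is the node subtending ((((Streptococcus_litoralis,Vespa_nanus),(Prionailurus_tricolor,Bacillus_gracilis)),(Tsuga_bicolor,(Schizosaccharomyces_palustris,(Corvus_nanus,Sorghum_gracilis)))),(((Melursus_viridis,((Kluyveromyces_minor,Cricetus_elegans),(Castanea_tricolor,(Acinonyx_tricolor,Ateles_albus)))),((Hordeum_vulgaris,(Oryza_arenarius,Capsella_nanus)),(Glossina_robustus,Apis_brevicauda))),(Abies_montanus,Tremarctos_elegans))).
From Glossina_robustus up to that node: 5 branches. From Streptococcus_litoralis up to the same node: 4 branches. Total: 5 + 4 = 9.

9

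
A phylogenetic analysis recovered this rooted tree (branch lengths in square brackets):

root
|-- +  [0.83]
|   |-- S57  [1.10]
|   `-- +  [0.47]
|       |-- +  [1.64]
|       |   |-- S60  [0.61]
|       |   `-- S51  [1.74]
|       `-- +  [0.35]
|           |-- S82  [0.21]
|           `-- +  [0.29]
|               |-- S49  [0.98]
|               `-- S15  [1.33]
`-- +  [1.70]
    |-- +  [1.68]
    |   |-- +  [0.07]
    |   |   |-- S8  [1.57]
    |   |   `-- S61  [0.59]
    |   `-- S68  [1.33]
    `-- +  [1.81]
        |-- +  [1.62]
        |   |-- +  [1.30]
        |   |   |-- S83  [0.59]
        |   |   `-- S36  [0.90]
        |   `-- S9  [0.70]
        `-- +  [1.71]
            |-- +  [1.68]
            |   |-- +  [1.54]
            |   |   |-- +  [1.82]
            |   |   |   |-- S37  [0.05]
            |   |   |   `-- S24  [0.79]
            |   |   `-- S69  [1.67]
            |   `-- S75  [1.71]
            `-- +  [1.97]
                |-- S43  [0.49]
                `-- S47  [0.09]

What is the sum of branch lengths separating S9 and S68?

7.14

The path runs S9 → … → MRCA → … → S68; the MRCA is the node subtending (((S8,S61),S68),(((S83,S36),S9),((((S37,S24),S69),S75),(S43,S47)))).
Branch lengths along that path: 0.70 + 1.62 + 1.81 + 1.68 + 1.33 = 7.14.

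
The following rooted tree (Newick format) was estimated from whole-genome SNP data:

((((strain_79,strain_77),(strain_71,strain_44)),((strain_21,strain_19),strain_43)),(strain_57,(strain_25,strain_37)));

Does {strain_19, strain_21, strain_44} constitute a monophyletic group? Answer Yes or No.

The MRCA of the listed taxa subtends (((strain_79,strain_77),(strain_71,strain_44)),((strain_21,strain_19),strain_43)).
That clade also contains strain_43, strain_71, strain_77, strain_79, which are not in the proposed group, so the group is not monophyletic.

No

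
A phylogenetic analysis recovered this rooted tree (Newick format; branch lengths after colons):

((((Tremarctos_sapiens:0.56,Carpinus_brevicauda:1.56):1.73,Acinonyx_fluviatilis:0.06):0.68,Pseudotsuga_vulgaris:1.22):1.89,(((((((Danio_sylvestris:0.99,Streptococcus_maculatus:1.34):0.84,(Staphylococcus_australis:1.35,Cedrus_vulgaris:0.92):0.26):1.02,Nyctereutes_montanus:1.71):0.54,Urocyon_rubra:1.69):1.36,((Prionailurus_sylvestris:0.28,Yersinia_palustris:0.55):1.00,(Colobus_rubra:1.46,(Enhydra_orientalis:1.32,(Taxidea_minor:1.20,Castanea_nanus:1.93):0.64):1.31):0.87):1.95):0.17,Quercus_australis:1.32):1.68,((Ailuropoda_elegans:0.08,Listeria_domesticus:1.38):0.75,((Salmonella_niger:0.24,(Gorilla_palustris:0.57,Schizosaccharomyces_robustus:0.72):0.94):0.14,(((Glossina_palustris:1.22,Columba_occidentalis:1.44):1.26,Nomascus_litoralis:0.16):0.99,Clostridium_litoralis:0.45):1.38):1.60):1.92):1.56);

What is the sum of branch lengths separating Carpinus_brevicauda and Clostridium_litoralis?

The path runs Carpinus_brevicauda → … → MRCA → … → Clostridium_litoralis; the MRCA is the root of the tree.
Branch lengths along that path: 1.56 + 1.73 + 0.68 + 1.89 + 1.56 + 1.92 + 1.60 + 1.38 + 0.45 = 12.77.

12.77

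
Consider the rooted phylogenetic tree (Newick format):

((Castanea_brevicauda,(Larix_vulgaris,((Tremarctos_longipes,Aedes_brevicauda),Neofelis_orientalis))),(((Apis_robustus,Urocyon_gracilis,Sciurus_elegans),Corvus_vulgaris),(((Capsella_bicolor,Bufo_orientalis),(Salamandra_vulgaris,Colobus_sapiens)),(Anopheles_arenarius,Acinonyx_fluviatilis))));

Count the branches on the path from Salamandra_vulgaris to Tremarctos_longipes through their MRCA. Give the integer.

10

The MRCA of Salamandra_vulgaris and Tremarctos_longipes is the root of the tree.
From Salamandra_vulgaris up to that node: 5 branches. From Tremarctos_longipes up to the same node: 5 branches. Total: 5 + 5 = 10.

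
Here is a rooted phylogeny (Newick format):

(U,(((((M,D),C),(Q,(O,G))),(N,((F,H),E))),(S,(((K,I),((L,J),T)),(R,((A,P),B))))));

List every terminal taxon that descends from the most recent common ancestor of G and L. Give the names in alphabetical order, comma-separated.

A, B, C, D, E, F, G, H, I, J, K, L, M, N, O, P, Q, R, S, T

Tracing G: it sits inside (O,G).
Tracing L: it sits inside (L,J).
The smallest clade enclosing both is (((((M,D),C),(Q,(O,G))),(N,((F,H),E))),(S,(((K,I),((L,J),T)),(R,((A,P),B))))); the answer is its 20 terminal taxa in alphabetical order.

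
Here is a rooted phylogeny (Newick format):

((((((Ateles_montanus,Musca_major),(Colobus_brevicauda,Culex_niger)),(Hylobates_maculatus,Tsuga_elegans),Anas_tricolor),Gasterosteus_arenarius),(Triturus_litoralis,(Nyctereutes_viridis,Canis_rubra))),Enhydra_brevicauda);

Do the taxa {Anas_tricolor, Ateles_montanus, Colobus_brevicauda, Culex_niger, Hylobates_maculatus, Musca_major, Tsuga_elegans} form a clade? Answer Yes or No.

The most recent common ancestor of these taxa subtends (((Ateles_montanus,Musca_major),(Colobus_brevicauda,Culex_niger)),(Hylobates_maculatus,Tsuga_elegans),Anas_tricolor).
That clade has exactly 7 tips — every listed taxon and nothing else — so the group is monophyletic.

Yes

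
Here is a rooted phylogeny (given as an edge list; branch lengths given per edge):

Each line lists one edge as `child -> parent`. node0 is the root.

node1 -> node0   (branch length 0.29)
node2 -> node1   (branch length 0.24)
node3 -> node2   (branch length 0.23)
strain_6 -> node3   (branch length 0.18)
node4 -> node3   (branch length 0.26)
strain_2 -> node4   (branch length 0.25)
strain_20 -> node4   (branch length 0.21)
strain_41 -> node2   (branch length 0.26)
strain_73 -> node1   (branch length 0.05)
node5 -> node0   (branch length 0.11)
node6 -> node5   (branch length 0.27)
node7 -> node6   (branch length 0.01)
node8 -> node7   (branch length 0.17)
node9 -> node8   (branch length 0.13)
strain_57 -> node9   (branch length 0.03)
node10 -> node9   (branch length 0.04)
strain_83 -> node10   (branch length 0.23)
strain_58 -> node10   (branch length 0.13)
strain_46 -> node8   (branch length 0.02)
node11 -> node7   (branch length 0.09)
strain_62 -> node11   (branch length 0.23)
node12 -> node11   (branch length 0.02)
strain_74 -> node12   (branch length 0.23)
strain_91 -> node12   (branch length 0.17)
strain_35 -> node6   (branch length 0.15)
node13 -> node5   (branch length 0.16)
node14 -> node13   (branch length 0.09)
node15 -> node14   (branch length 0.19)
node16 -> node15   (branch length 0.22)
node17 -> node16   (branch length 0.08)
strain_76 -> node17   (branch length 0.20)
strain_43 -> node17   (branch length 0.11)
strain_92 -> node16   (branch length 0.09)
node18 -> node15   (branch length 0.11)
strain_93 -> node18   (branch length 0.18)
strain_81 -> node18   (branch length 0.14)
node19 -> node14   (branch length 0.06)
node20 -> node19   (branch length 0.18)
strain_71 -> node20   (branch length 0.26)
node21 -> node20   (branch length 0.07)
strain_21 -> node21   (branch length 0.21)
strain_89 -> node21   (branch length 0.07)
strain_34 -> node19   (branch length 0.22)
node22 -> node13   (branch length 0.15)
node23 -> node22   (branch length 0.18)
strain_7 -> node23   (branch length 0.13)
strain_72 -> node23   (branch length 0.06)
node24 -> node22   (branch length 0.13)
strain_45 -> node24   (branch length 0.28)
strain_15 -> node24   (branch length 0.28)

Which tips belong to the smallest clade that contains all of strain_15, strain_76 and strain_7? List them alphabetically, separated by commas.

strain_15, strain_21, strain_34, strain_43, strain_45, strain_7, strain_71, strain_72, strain_76, strain_81, strain_89, strain_92, strain_93

Tracing strain_15: it sits inside (strain_45,strain_15).
Tracing strain_76: it sits inside (strain_76,strain_43).
Tracing strain_7: it sits inside (strain_7,strain_72).
The smallest clade enclosing all 3 is (((((strain_76,strain_43),strain_92),(strain_93,strain_81)),((strain_71,(strain_21,strain_89)),strain_34)),((strain_7,strain_72),(strain_45,strain_15))); the answer is its 13 terminal taxa in alphabetical order.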